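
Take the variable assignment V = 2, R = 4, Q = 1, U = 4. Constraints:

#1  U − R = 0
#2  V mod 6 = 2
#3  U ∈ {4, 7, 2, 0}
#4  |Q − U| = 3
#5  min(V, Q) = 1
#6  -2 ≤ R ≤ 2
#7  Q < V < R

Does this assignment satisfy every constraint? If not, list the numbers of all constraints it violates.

#1 U − R = 4 − 4 = 0 — holds.
#2 2 mod 6 = 2 — holds.
#3 U = 4 is in {4, 7, 2, 0} — holds.
#4 |1 − 4| = 3 — holds.
#5 min(2, 1) = 1 — holds.
#6 R = 4 is outside [-2, 2] — does not hold.
#7 values 1 < 2 < 4 — holds.

Constraint 6 is violated.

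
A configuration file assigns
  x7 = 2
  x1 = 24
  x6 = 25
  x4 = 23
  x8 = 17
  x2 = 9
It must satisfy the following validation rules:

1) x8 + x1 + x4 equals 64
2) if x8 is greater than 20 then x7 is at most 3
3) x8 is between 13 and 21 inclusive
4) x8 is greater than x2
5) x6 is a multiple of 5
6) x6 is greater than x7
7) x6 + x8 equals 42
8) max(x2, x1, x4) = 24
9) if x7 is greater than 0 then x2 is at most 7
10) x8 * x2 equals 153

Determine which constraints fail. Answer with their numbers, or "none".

Violated: 9.

1) x8 + x1 + x4 = 17 + 24 + 23 = 64 — holds.
2) x8 = 17, not > 20; antecedent false, conditional vacuously true — holds.
3) x8 = 17 lies in [13, 21] — holds.
4) x8 = 17, x2 = 9; 17 > 9 — holds.
5) 25 / 5 = 5, so 5 divides 25 — holds.
6) x6 = 25, x7 = 2; 25 > 2 — holds.
7) x6 + x8 = 25 + 17 = 42 — holds.
8) max(9, 24, 23) = 24 — holds.
9) x7 = 2 > 0, so we need x2 ≤ 7; but x2 = 9 > 7 — does not hold.
10) x8 * x2 = 17 * 9 = 153 — holds.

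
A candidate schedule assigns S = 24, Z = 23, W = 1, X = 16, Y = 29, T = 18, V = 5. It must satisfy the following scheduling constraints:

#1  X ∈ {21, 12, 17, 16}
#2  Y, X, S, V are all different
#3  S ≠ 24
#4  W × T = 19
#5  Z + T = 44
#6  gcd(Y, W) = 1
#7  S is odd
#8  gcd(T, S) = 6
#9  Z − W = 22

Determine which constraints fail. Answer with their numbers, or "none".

Violated: 3, 4, 5, 7.

#1 X = 16 is in {21, 12, 17, 16} — holds.
#2 values 29, 16, 24, 5 are pairwise distinct — holds.
#3 S = 24, but 24 is required to differ — does not hold.
#4 W × T = 1 × 18 = 18, not 19 — does not hold.
#5 Z + T = 23 + 18 = 41, not 44 — does not hold.
#6 gcd(29, 1) = 1 — holds.
#7 S = 24 is even — does not hold.
#8 gcd(18, 24) = 6 — holds.
#9 Z − W = 23 − 1 = 22 — holds.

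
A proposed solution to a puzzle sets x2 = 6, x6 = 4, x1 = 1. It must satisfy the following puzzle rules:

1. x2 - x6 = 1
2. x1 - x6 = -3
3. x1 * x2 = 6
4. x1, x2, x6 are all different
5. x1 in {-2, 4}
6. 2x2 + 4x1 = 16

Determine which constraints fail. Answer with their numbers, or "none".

1. x2 - x6 = 6 - 4 = 2, not 1 — violated.
2. x1 - x6 = 1 - 4 = -3 — satisfied.
3. x1 * x2 = 1 * 6 = 6 — satisfied.
4. values 1, 6, 4 are pairwise distinct — satisfied.
5. x1 = 1 is not in {-2, 4} — violated.
6. 2x2 + 4x1 = 2(6) + 4(1) = 16 — satisfied.

Constraints 1 and 5 are violated.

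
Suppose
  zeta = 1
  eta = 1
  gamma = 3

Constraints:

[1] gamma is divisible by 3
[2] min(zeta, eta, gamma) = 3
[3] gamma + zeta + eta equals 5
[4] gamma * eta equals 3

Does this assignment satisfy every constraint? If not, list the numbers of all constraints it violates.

[1] 3 / 3 = 1, so 3 divides 3  ✔
[2] min(1, 1, 3) = 1, not 3  ✘
[3] gamma + zeta + eta = 3 + 1 + 1 = 5  ✔
[4] gamma * eta = 3 * 1 = 3  ✔

Constraint 2 is violated.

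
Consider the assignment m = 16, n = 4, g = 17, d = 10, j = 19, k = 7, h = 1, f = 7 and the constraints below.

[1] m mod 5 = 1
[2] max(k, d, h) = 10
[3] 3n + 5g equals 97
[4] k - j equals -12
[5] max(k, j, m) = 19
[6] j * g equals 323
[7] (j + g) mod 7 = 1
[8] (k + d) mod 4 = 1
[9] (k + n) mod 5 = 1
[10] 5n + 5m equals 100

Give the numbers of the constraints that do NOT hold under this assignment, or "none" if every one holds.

None — every constraint holds.

[1] 16 mod 5 = 1 — satisfied.
[2] max(7, 10, 1) = 10 — satisfied.
[3] 3n + 5g = 3(4) + 5(17) = 97 — satisfied.
[4] k - j = 7 - 19 = -12 — satisfied.
[5] max(7, 19, 16) = 19 — satisfied.
[6] j * g = 19 * 17 = 323 — satisfied.
[7] j + g = 36; 36 mod 7 = 1 — satisfied.
[8] k + d = 17; 17 mod 4 = 1 — satisfied.
[9] k + n = 11; 11 mod 5 = 1 — satisfied.
[10] 5n + 5m = 5(4) + 5(16) = 100 — satisfied.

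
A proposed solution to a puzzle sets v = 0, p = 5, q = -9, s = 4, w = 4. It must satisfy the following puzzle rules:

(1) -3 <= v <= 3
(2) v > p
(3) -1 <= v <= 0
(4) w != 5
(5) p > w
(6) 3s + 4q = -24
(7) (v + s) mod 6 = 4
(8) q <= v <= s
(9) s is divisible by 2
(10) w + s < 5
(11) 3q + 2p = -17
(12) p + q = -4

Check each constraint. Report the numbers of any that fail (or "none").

(1) v = 0 lies in [-3, 3] — holds.
(2) v = 0, p = 5; 0 ≤ 5 (want >) — does not hold.
(3) v = 0 lies in [-1, 0] — holds.
(4) w = 4, and 4 ≠ 5 — holds.
(5) p = 5, w = 4; 5 > 4 — holds.
(6) 3s + 4q = 3(4) + 4(-9) = -24 — holds.
(7) v + s = 4; 4 mod 6 = 4 — holds.
(8) values -9 <= 0 <= 4 — holds.
(9) 4 / 2 = 2, so 2 divides 4 — holds.
(10) w + s = 4 + 4 = 8; 8 ≥ 5, bound 5 not met — does not hold.
(11) 3q + 2p = 3(-9) + 2(5) = -17 — holds.
(12) p + q = 5 + (-9) = -4 — holds.

Constraints 2 and 10 are violated.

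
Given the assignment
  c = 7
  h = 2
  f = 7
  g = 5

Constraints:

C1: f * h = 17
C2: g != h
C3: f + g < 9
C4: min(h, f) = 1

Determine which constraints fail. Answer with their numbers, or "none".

C1: f * h = 7 * 2 = 14, not 17 — does not hold.
C2: g = 5, h = 2; distinct — holds.
C3: f + g = 7 + 5 = 12; 12 ≥ 9, bound 9 not met — does not hold.
C4: min(2, 7) = 2, not 1 — does not hold.

Violated: 1, 3, and 4.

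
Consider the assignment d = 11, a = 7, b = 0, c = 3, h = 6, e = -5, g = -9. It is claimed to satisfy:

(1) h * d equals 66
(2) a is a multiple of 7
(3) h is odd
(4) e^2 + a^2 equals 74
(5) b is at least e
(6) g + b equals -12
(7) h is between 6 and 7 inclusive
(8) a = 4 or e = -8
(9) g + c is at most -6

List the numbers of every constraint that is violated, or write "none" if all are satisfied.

(1) h * d = 6 * 11 = 66 — OK.
(2) 7 / 7 = 1, so 7 divides 7 — OK.
(3) h = 6 is even — violated.
(4) e^2 + a^2 = (-5)^2 + 7^2 = 25 + 49 = 74 — OK.
(5) b = 0, e = -5; 0 ≥ -5 — OK.
(6) g + b = -9 + 0 = -9, not -12 — violated.
(7) h = 6 lies in [6, 7] — OK.
(8) a = 7 ≠ 4 and e = -5 ≠ -8; both disjuncts false — violated.
(9) g + c = -9 + 3 = -6; -6 ≤ -6 — OK.

Constraints 3, 6, and 8 do not hold.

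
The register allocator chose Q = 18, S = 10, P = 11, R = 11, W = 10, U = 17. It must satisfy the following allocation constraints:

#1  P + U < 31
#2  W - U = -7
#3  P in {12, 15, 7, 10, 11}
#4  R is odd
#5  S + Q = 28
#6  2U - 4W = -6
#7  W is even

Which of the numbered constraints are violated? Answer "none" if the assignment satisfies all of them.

#1 P + U = 11 + 17 = 28; 28 < 31 — holds.
#2 W - U = 10 - 17 = -7 — holds.
#3 P = 11 is in {12, 15, 7, 10, 11} — holds.
#4 R = 11 is odd — holds.
#5 S + Q = 10 + 18 = 28 — holds.
#6 2U - 4W = 2(17) - 4(10) = -6 — holds.
#7 W = 10 is even — holds.

Yes — all constraints hold.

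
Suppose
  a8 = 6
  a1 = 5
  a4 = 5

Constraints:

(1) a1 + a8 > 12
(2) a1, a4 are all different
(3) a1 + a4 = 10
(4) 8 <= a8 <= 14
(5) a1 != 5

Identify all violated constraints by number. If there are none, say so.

The assignment fails constraints 1, 2, 4, and 5.

(1) a1 + a8 = 5 + 6 = 11; 11 ≤ 12, bound 12 not met  ✘
(2) a1 = a4 = 5, not all different  ✘
(3) a1 + a4 = 5 + 5 = 10  ✔
(4) a8 = 6 is outside [8, 14]  ✘
(5) a1 = 5, but 5 is required to differ  ✘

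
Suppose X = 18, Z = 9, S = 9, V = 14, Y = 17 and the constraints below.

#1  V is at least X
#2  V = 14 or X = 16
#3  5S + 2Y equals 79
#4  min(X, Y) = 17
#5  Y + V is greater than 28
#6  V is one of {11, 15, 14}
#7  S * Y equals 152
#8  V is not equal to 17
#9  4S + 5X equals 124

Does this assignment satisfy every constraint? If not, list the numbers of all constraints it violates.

The assignment fails constraints 1, 7, and 9.

#1 V = 14, X = 18; 14 < 18 (want ≥) — does not hold.
#2 V = 14 = 14 (first disjunct) — holds.
#3 5S + 2Y = 5(9) + 2(17) = 79 — holds.
#4 min(18, 17) = 17 — holds.
#5 Y + V = 17 + 14 = 31; 31 > 28 — holds.
#6 V = 14 is in {11, 15, 14} — holds.
#7 S * Y = 9 * 17 = 153, not 152 — does not hold.
#8 V = 14, and 14 ≠ 17 — holds.
#9 4S + 5X = 4(9) + 5(18) = 126, not 124 — does not hold.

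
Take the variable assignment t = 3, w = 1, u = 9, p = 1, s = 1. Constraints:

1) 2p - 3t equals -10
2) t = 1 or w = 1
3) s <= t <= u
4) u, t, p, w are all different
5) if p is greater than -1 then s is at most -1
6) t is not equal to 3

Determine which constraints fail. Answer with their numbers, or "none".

1) 2p - 3t = 2(1) - 3(3) = -7, not -10 — violated.
2) t = 3 ≠ 1, but w = 1 = 1 (second disjunct) — OK.
3) values 1 <= 3 <= 9 — OK.
4) p = w = 1, not all different — violated.
5) p = 1 > -1, so we need s ≤ -1; but s = 1 > -1 — violated.
6) t = 3, but 3 is required to differ — violated.

Constraints 1, 4, 5, 6 are violated.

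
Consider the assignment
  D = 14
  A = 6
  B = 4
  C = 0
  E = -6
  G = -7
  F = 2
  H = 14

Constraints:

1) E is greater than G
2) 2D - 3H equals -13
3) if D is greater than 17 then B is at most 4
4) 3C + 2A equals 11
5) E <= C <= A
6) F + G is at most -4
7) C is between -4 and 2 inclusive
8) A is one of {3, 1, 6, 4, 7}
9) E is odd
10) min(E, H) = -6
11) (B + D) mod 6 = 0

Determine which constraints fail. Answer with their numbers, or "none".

1) E = -6, G = -7; -6 > -7  true
2) 2D - 3H = 2(14) - 3(14) = -14, not -13  false
3) D = 14, not > 17; antecedent false, conditional vacuously true  true
4) 3C + 2A = 3(0) + 2(6) = 12, not 11  false
5) values -6 <= 0 <= 6  true
6) F + G = 2 + (-7) = -5; -5 ≤ -4  true
7) C = 0 lies in [-4, 2]  true
8) A = 6 is in {3, 1, 6, 4, 7}  true
9) E = -6 is even  false
10) min(-6, 14) = -6  true
11) B + D = 18; 18 mod 6 = 0  true

Violated: 2, 4, and 9.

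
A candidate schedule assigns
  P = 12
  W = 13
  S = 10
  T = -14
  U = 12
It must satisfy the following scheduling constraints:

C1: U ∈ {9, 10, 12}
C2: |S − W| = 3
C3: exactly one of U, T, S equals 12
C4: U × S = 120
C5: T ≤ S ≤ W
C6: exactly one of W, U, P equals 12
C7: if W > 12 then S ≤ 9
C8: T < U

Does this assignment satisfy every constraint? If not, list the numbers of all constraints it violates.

No — constraints 6 and 7 are not satisfied.

C1: U = 12 is in {9, 10, 12} — holds.
C2: |10 − 13| = 3 — holds.
C3: U=12, T=-14, S=10; 1 of them equals 12 — holds.
C4: U × S = 12 × 10 = 120 — holds.
C5: values -14 ≤ 10 ≤ 13 — holds.
C6: W=13, U=12, P=12; 2 of them equal 12, not exactly one — fails.
C7: W = 13 > 12, so we need S ≤ 9; but S = 10 > 9 — fails.
C8: T = -14, U = 12; -14 < 12 — holds.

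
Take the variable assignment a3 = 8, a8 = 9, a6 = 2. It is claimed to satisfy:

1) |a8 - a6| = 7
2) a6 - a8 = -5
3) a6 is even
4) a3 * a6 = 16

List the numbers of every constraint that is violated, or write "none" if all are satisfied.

Constraint 2 is violated.

1) |9 - 2| = 7 — holds.
2) a6 - a8 = 2 - 9 = -7, not -5 — does not hold.
3) a6 = 2 is even — holds.
4) a3 * a6 = 8 * 2 = 16 — holds.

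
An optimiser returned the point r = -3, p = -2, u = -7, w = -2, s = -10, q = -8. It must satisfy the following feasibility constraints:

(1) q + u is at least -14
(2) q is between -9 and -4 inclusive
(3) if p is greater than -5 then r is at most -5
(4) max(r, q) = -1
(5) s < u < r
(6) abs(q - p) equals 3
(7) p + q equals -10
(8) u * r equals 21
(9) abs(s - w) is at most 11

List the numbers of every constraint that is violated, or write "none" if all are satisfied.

The assignment fails constraints 1, 3, 4, 6.

(1) q + u = -8 + (-7) = -15; -15 < -14, bound -14 not met — violated.
(2) q = -8 lies in [-9, -4] — OK.
(3) p = -2 > -5, so we need r ≤ -5; but r = -3 > -5 — violated.
(4) max(-3, -8) = -3, not -1 — violated.
(5) values -10 < -7 < -3 — OK.
(6) abs(-8 - (-2)) = 6, not 3 — violated.
(7) p + q = -2 + (-8) = -10 — OK.
(8) u * r = -7 * (-3) = 21 — OK.
(9) abs(-10 - (-2)) = 8; 8 ≤ 11 — OK.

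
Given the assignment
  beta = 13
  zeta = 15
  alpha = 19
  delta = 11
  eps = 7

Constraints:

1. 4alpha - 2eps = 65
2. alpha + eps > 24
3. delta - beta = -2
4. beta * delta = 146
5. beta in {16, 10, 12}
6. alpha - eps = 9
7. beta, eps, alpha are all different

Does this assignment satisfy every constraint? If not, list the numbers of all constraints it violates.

No — constraints 1, 4, 5, and 6 are not satisfied.

1. 4alpha - 2eps = 4(19) - 2(7) = 62, not 65  fails
2. alpha + eps = 19 + 7 = 26; 26 > 24  holds
3. delta - beta = 11 - 13 = -2  holds
4. beta * delta = 13 * 11 = 143, not 146  fails
5. beta = 13 is not in {16, 10, 12}  fails
6. alpha - eps = 19 - 7 = 12, not 9  fails
7. values 13, 7, 19 are pairwise distinct  holds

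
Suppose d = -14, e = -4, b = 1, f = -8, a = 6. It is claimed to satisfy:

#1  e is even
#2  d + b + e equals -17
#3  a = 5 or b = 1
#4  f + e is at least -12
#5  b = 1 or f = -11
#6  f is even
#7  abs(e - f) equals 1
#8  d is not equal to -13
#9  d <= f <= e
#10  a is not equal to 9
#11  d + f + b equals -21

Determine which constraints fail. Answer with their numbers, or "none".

Constraint 7 is violated.

#1 e = -4 is even  yes
#2 d + b + e = -14 + 1 + (-4) = -17  yes
#3 a = 6 ≠ 5, but b = 1 = 1 (second disjunct)  yes
#4 f + e = -8 + (-4) = -12; -12 ≥ -12  yes
#5 b = 1 = 1 (first disjunct)  yes
#6 f = -8 is even  yes
#7 abs(-4 - (-8)) = 4, not 1  no
#8 d = -14, and -14 ≠ -13  yes
#9 values -14 <= -8 <= -4  yes
#10 a = 6, and 6 ≠ 9  yes
#11 d + f + b = -14 + (-8) + 1 = -21  yes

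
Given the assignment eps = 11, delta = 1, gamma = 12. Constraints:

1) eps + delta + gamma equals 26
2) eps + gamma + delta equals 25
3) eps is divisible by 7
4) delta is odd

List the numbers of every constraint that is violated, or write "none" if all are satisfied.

The assignment fails constraints 1, 2, and 3.

1) eps + delta + gamma = 11 + 1 + 12 = 24, not 26  false
2) eps + gamma + delta = 11 + 12 + 1 = 24, not 25  false
3) 11 = 7*1 + 4, so 7 does not divide 11  false
4) delta = 1 is odd  true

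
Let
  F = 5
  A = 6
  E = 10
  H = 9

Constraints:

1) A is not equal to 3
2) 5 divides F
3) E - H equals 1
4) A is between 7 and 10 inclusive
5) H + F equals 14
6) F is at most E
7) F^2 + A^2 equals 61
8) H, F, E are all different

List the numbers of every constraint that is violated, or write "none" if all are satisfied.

1) A = 6, and 6 ≠ 3 — OK.
2) 5 / 5 = 1, so 5 divides 5 — OK.
3) E - H = 10 - 9 = 1 — OK.
4) A = 6 is outside [7, 10] — violated.
5) H + F = 9 + 5 = 14 — OK.
6) F = 5, E = 10; 5 ≤ 10 — OK.
7) F^2 + A^2 = 5^2 + 6^2 = 25 + 36 = 61 — OK.
8) values 9, 5, 10 are pairwise distinct — OK.

Constraint 4 does not hold.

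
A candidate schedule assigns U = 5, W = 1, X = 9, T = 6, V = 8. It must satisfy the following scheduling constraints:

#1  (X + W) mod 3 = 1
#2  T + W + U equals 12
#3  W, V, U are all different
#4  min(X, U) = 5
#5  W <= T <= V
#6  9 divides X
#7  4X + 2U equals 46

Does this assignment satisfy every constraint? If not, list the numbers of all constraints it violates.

#1 X + W = 10; 10 mod 3 = 1 — holds.
#2 T + W + U = 6 + 1 + 5 = 12 — holds.
#3 values 1, 8, 5 are pairwise distinct — holds.
#4 min(9, 5) = 5 — holds.
#5 values 1 <= 6 <= 8 — holds.
#6 9 / 9 = 1, so 9 divides 9 — holds.
#7 4X + 2U = 4(9) + 2(5) = 46 — holds.

Yes — all constraints hold.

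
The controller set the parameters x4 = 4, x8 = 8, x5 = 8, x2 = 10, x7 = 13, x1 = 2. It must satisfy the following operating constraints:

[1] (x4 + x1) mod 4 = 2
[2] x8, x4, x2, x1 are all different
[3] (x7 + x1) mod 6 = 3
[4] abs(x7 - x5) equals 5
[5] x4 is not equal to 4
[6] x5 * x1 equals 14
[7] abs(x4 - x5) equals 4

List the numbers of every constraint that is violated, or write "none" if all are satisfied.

[1] x4 + x1 = 6; 6 mod 4 = 2  OK
[2] values 8, 4, 10, 2 are pairwise distinct  OK
[3] x7 + x1 = 15; 15 mod 6 = 3  OK
[4] abs(13 - 8) = 5  OK
[5] x4 = 4, but 4 is required to differ  FAIL
[6] x5 * x1 = 8 * 2 = 16, not 14  FAIL
[7] abs(4 - 8) = 4  OK

Constraints 5 and 6 are violated.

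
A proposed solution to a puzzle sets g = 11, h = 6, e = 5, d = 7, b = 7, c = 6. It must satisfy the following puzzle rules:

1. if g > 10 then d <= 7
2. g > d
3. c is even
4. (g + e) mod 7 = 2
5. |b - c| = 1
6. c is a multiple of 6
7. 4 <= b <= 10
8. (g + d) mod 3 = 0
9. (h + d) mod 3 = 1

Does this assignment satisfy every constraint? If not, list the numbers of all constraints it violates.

1. g = 11 > 10, so we need d ≤ 7; d = 7 ≤ 7  holds
2. g = 11, d = 7; 11 > 7  holds
3. c = 6 is even  holds
4. g + e = 16; 16 mod 7 = 2  holds
5. |7 - 6| = 1  holds
6. 6 / 6 = 1, so 6 divides 6  holds
7. b = 7 lies in [4, 10]  holds
8. g + d = 18; 18 mod 3 = 0  holds
9. h + d = 13; 13 mod 3 = 1  holds

Yes — all constraints hold.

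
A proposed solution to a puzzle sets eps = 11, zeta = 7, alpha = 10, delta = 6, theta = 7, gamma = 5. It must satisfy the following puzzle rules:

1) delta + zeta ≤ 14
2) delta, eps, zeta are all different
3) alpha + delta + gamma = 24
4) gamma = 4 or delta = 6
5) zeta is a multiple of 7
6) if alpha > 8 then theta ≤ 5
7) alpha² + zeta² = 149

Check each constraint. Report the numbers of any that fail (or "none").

The assignment fails constraints 3 and 6.

1) delta + zeta = 6 + 7 = 13; 13 ≤ 14 — holds.
2) values 6, 11, 7 are pairwise distinct — holds.
3) alpha + delta + gamma = 10 + 6 + 5 = 21, not 24 — does not hold.
4) gamma = 5 ≠ 4, but delta = 6 = 6 (second disjunct) — holds.
5) 7 / 7 = 1, so 7 divides 7 — holds.
6) alpha = 10 > 8, so we need theta ≤ 5; but theta = 7 > 5 — does not hold.
7) alpha² + zeta² = 10² + 7² = 100 + 49 = 149 — holds.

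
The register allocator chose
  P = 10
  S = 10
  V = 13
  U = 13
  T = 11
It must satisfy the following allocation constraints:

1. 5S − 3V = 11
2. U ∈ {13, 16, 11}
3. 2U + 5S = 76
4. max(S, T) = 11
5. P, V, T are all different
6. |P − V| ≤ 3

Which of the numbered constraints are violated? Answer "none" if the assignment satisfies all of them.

1. 5S − 3V = 5(10) − 3(13) = 11 — holds.
2. U = 13 is in {13, 16, 11} — holds.
3. 2U + 5S = 2(13) + 5(10) = 76 — holds.
4. max(10, 11) = 11 — holds.
5. values 10, 13, 11 are pairwise distinct — holds.
6. |10 − 13| = 3; 3 ≤ 3 — holds.

No violations.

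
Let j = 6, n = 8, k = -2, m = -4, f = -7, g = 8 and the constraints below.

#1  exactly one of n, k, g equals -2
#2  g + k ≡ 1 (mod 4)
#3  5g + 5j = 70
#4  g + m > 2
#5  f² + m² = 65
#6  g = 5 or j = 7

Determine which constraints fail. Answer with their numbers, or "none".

#1 n=8, k=-2, g=8; 1 of them equals -2 — satisfied.
#2 g + k = 6; 6 mod 4 = 2, not 1 — violated.
#3 5g + 5j = 5(8) + 5(6) = 70 — satisfied.
#4 g + m = 8 + (-4) = 4; 4 > 2 — satisfied.
#5 f² + m² = (-7)² + (-4)² = 49 + 16 = 65 — satisfied.
#6 g = 8 ≠ 5 and j = 6 ≠ 7; both disjuncts false — violated.

Constraints 2, 6 are violated.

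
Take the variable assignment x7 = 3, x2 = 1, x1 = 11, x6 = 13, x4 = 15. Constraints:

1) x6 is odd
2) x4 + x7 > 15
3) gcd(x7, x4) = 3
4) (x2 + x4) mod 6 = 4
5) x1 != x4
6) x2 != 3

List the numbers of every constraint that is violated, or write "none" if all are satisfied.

1) x6 = 13 is odd  OK
2) x4 + x7 = 15 + 3 = 18; 18 > 15  OK
3) gcd(3, 15) = 3  OK
4) x2 + x4 = 16; 16 mod 6 = 4  OK
5) x1 = 11, x4 = 15; distinct  OK
6) x2 = 1, and 1 ≠ 3  OK

No violations.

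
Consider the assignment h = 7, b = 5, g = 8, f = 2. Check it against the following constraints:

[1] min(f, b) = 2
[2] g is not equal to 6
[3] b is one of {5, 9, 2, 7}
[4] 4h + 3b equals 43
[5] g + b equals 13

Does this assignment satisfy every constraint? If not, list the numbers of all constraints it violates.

[1] min(2, 5) = 2  yes
[2] g = 8, and 8 ≠ 6  yes
[3] b = 5 is in {5, 9, 2, 7}  yes
[4] 4h + 3b = 4(7) + 3(5) = 43  yes
[5] g + b = 8 + 5 = 13  yes

The assignment satisfies every constraint.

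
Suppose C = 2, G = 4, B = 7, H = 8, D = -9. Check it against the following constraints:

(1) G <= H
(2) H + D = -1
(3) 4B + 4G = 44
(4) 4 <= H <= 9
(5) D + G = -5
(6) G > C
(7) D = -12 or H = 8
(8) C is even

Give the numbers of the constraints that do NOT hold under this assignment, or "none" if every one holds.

Yes — all constraints hold.

(1) G = 4, H = 8; 4 ≤ 8 — OK.
(2) H + D = 8 + (-9) = -1 — OK.
(3) 4B + 4G = 4(7) + 4(4) = 44 — OK.
(4) H = 8 lies in [4, 9] — OK.
(5) D + G = -9 + 4 = -5 — OK.
(6) G = 4, C = 2; 4 > 2 — OK.
(7) D = -9 ≠ -12, but H = 8 = 8 (second disjunct) — OK.
(8) C = 2 is even — OK.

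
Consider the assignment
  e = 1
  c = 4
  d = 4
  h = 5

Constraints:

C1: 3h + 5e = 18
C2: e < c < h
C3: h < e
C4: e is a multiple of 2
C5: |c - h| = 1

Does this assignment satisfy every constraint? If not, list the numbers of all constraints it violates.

No — constraints 1, 3, and 4 are not satisfied.

C1: 3h + 5e = 3(5) + 5(1) = 20, not 18  FAIL
C2: values 1 < 4 < 5  OK
C3: h = 5, e = 1; 5 ≥ 1 (want <)  FAIL
C4: 1 = 2*0 + 1, so 2 does not divide 1  FAIL
C5: |4 - 5| = 1  OK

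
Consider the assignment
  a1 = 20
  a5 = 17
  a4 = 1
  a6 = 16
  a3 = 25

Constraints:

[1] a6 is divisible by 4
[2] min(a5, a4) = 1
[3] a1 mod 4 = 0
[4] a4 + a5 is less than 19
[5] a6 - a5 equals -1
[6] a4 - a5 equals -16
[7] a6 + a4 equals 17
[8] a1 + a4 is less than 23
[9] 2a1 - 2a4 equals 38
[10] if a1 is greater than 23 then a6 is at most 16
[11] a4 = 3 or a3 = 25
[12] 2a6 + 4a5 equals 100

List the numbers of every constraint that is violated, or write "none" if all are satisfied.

[1] 16 / 4 = 4, so 4 divides 16  yes
[2] min(17, 1) = 1  yes
[3] 20 mod 4 = 0  yes
[4] a4 + a5 = 1 + 17 = 18; 18 < 19  yes
[5] a6 - a5 = 16 - 17 = -1  yes
[6] a4 - a5 = 1 - 17 = -16  yes
[7] a6 + a4 = 16 + 1 = 17  yes
[8] a1 + a4 = 20 + 1 = 21; 21 < 23  yes
[9] 2a1 - 2a4 = 2(20) - 2(1) = 38  yes
[10] a1 = 20, not > 23; antecedent false, conditional vacuously true  yes
[11] a4 = 1 ≠ 3, but a3 = 25 = 25 (second disjunct)  yes
[12] 2a6 + 4a5 = 2(16) + 4(17) = 100  yes

All constraints are satisfied.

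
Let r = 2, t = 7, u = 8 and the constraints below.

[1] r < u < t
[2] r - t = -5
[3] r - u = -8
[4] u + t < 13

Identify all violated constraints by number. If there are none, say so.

[1] values 2, 8, 7; u = 8 is not < t = 7 — does not hold.
[2] r - t = 2 - 7 = -5 — holds.
[3] r - u = 2 - 8 = -6, not -8 — does not hold.
[4] u + t = 8 + 7 = 15; 15 ≥ 13, bound 13 not met — does not hold.

Constraints 1, 3, and 4 do not hold.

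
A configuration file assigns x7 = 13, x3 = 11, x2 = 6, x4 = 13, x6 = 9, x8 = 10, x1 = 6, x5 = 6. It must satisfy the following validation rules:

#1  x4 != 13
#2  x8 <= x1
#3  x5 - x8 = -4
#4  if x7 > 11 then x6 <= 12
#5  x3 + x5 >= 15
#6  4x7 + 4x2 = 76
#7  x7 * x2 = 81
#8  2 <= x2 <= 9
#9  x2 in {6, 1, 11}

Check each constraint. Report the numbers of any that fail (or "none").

Constraints 1, 2, 7 do not hold.

#1 x4 = 13, but 13 is required to differ — violated.
#2 x8 = 10, x1 = 6; 10 > 6 (want ≤) — violated.
#3 x5 - x8 = 6 - 10 = -4 — OK.
#4 x7 = 13 > 11, so we need x6 ≤ 12; x6 = 9 ≤ 12 — OK.
#5 x3 + x5 = 11 + 6 = 17; 17 ≥ 15 — OK.
#6 4x7 + 4x2 = 4(13) + 4(6) = 76 — OK.
#7 x7 * x2 = 13 * 6 = 78, not 81 — violated.
#8 x2 = 6 lies in [2, 9] — OK.
#9 x2 = 6 is in {6, 1, 11} — OK.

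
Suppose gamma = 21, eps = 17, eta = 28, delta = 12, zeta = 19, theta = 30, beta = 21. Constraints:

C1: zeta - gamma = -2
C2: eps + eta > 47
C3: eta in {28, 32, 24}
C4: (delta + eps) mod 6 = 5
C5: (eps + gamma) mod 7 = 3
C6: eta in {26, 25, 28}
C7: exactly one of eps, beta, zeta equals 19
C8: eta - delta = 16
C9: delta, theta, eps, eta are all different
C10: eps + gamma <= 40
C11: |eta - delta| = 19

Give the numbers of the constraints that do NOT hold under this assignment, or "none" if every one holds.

Violated: 2 and 11.

C1: zeta - gamma = 19 - 21 = -2 — holds.
C2: eps + eta = 17 + 28 = 45; 45 ≤ 47, bound 47 not met — fails.
C3: eta = 28 is in {28, 32, 24} — holds.
C4: delta + eps = 29; 29 mod 6 = 5 — holds.
C5: eps + gamma = 38; 38 mod 7 = 3 — holds.
C6: eta = 28 is in {26, 25, 28} — holds.
C7: eps=17, beta=21, zeta=19; 1 of them equals 19 — holds.
C8: eta - delta = 28 - 12 = 16 — holds.
C9: values 12, 30, 17, 28 are pairwise distinct — holds.
C10: eps + gamma = 17 + 21 = 38; 38 ≤ 40 — holds.
C11: |28 - 12| = 16, not 19 — fails.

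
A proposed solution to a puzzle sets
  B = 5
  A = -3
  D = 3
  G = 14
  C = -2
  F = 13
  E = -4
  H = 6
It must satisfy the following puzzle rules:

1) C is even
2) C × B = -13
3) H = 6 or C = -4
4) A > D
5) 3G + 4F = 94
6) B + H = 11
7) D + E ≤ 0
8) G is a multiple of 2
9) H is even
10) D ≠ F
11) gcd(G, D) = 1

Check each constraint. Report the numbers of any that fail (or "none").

1) C = -2 is even  OK
2) C × B = -2 × 5 = -10, not -13  FAIL
3) H = 6 = 6 (first disjunct)  OK
4) A = -3, D = 3; -3 ≤ 3 (want >)  FAIL
5) 3G + 4F = 3(14) + 4(13) = 94  OK
6) B + H = 5 + 6 = 11  OK
7) D + E = 3 + (-4) = -1; -1 ≤ 0  OK
8) 14 / 2 = 7, so 2 divides 14  OK
9) H = 6 is even  OK
10) D = 3, F = 13; distinct  OK
11) gcd(14, 3) = 1  OK

The assignment fails constraints 2, 4.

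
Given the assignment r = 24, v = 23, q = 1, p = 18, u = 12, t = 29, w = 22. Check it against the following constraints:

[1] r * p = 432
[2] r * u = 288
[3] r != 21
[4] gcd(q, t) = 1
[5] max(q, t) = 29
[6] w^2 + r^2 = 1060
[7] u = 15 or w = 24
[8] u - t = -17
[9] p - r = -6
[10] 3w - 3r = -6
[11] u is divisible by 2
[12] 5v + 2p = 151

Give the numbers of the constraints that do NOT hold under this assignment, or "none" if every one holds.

[1] r * p = 24 * 18 = 432  ✓
[2] r * u = 24 * 12 = 288  ✓
[3] r = 24, and 24 ≠ 21  ✓
[4] gcd(1, 29) = 1  ✓
[5] max(1, 29) = 29  ✓
[6] w^2 + r^2 = 22^2 + 24^2 = 484 + 576 = 1060  ✓
[7] u = 12 ≠ 15 and w = 22 ≠ 24; both disjuncts false  ✗
[8] u - t = 12 - 29 = -17  ✓
[9] p - r = 18 - 24 = -6  ✓
[10] 3w - 3r = 3(22) - 3(24) = -6  ✓
[11] 12 / 2 = 6, so 2 divides 12  ✓
[12] 5v + 2p = 5(23) + 2(18) = 151  ✓

The assignment fails constraint 7.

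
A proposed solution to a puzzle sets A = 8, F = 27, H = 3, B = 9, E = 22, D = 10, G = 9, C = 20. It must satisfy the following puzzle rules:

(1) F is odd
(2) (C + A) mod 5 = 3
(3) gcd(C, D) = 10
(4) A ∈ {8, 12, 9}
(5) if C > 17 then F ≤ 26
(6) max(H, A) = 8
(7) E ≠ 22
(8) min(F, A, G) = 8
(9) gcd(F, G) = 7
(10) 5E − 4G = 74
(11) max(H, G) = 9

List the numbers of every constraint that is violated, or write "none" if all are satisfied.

(1) F = 27 is odd  OK
(2) C + A = 28; 28 mod 5 = 3  OK
(3) gcd(20, 10) = 10  OK
(4) A = 8 is in {8, 12, 9}  OK
(5) C = 20 > 17, so we need F ≤ 26; but F = 27 > 26  FAIL
(6) max(3, 8) = 8  OK
(7) E = 22, but 22 is required to differ  FAIL
(8) min(27, 8, 9) = 8  OK
(9) gcd(27, 9) = 9, not 7  FAIL
(10) 5E − 4G = 5(22) − 4(9) = 74  OK
(11) max(3, 9) = 9  OK

Violated: 5, 7, 9.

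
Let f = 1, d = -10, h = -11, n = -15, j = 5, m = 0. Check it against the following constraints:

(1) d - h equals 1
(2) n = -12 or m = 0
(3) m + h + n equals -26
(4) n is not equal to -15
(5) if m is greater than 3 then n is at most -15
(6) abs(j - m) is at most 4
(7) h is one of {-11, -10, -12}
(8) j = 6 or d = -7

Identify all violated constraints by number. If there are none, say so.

The assignment fails constraints 4, 6, and 8.

(1) d - h = -10 - (-11) = 1 — satisfied.
(2) n = -15 ≠ -12, but m = 0 = 0 (second disjunct) — satisfied.
(3) m + h + n = 0 + (-11) + (-15) = -26 — satisfied.
(4) n = -15, but -15 is required to differ — violated.
(5) m = 0, not > 3; antecedent false, conditional vacuously true — satisfied.
(6) abs(5 - 0) = 5; 5 > 4, exceeds bound 4 — violated.
(7) h = -11 is in {-11, -10, -12} — satisfied.
(8) j = 5 ≠ 6 and d = -10 ≠ -7; both disjuncts false — violated.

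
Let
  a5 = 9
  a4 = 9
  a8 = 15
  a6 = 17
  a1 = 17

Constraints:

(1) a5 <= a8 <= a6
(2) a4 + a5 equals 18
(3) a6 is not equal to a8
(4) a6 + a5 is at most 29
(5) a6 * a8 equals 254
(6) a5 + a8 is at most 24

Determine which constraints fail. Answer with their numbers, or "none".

Constraint 5 is violated.

(1) values 9 <= 15 <= 17 — holds.
(2) a4 + a5 = 9 + 9 = 18 — holds.
(3) a6 = 17, a8 = 15; distinct — holds.
(4) a6 + a5 = 17 + 9 = 26; 26 ≤ 29 — holds.
(5) a6 * a8 = 17 * 15 = 255, not 254 — does not hold.
(6) a5 + a8 = 9 + 15 = 24; 24 ≤ 24 — holds.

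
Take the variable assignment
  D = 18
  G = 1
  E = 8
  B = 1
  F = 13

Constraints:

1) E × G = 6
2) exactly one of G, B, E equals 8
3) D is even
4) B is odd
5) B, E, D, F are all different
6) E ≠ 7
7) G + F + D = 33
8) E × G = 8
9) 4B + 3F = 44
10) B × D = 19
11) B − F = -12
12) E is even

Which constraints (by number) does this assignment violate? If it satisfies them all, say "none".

Violated: 1, 7, 9, and 10.

1) E × G = 8 × 1 = 8, not 6  false
2) G=1, B=1, E=8; 1 of them equals 8  true
3) D = 18 is even  true
4) B = 1 is odd  true
5) values 1, 8, 18, 13 are pairwise distinct  true
6) E = 8, and 8 ≠ 7  true
7) G + F + D = 1 + 13 + 18 = 32, not 33  false
8) E × G = 8 × 1 = 8  true
9) 4B + 3F = 4(1) + 3(13) = 43, not 44  false
10) B × D = 1 × 18 = 18, not 19  false
11) B − F = 1 − 13 = -12  true
12) E = 8 is even  true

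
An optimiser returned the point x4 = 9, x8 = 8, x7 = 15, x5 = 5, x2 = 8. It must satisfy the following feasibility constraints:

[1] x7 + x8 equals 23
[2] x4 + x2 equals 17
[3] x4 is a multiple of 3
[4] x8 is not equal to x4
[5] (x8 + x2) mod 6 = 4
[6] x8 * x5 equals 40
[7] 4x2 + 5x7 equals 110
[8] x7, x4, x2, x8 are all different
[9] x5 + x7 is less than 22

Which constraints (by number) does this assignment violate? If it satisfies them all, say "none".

No — constraints 7, 8 are not satisfied.

[1] x7 + x8 = 15 + 8 = 23  OK
[2] x4 + x2 = 9 + 8 = 17  OK
[3] 9 / 3 = 3, so 3 divides 9  OK
[4] x8 = 8, x4 = 9; distinct  OK
[5] x8 + x2 = 16; 16 mod 6 = 4  OK
[6] x8 * x5 = 8 * 5 = 40  OK
[7] 4x2 + 5x7 = 4(8) + 5(15) = 107, not 110  FAIL
[8] x2 = x8 = 8, not all different  FAIL
[9] x5 + x7 = 5 + 15 = 20; 20 < 22  OK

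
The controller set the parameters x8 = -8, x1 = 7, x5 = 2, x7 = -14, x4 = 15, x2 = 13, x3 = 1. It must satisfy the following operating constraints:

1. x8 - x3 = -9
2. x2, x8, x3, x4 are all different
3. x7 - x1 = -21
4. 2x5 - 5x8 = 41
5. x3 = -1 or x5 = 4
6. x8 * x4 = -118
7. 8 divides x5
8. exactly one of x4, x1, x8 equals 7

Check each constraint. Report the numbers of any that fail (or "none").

1. x8 - x3 = -8 - 1 = -9  true
2. values 13, -8, 1, 15 are pairwise distinct  true
3. x7 - x1 = -14 - 7 = -21  true
4. 2x5 - 5x8 = 2(2) - 5(-8) = 44, not 41  false
5. x3 = 1 ≠ -1 and x5 = 2 ≠ 4; both disjuncts false  false
6. x8 * x4 = -8 * 15 = -120, not -118  false
7. 2 = 8*0 + 2, so 8 does not divide 2  false
8. x4=15, x1=7, x8=-8; 1 of them equals 7  true

The assignment fails constraints 4, 5, 6, and 7.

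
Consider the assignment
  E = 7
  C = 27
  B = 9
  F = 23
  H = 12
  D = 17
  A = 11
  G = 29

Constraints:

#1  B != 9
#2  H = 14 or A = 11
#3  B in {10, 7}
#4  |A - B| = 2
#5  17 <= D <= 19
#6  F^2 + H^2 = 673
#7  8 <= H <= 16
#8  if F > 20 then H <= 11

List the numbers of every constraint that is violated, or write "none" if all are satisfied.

#1 B = 9, but 9 is required to differ — does not hold.
#2 H = 12 ≠ 14, but A = 11 = 11 (second disjunct) — holds.
#3 B = 9 is not in {10, 7} — does not hold.
#4 |11 - 9| = 2 — holds.
#5 D = 17 lies in [17, 19] — holds.
#6 F^2 + H^2 = 23^2 + 12^2 = 529 + 144 = 673 — holds.
#7 H = 12 lies in [8, 16] — holds.
#8 F = 23 > 20, so we need H ≤ 11; but H = 12 > 11 — does not hold.

No — constraints 1, 3, and 8 are not satisfied.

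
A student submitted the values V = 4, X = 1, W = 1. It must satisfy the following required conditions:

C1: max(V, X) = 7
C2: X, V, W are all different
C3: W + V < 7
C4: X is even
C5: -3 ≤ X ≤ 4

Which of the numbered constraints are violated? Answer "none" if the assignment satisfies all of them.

Constraints 1, 2, 4 do not hold.

C1: max(4, 1) = 4, not 7  false
C2: X = W = 1, not all different  false
C3: W + V = 1 + 4 = 5; 5 < 7  true
C4: X = 1 is odd  false
C5: X = 1 lies in [-3, 4]  true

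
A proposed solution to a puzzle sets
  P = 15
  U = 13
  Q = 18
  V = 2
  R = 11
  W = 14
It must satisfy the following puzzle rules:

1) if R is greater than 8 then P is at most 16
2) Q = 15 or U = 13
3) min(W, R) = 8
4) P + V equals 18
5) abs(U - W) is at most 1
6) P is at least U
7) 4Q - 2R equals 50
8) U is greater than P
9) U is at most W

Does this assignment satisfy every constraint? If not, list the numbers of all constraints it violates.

Violated: 3, 4, 8.

1) R = 11 > 8, so we need P ≤ 16; P = 15 ≤ 16  OK
2) Q = 18 ≠ 15, but U = 13 = 13 (second disjunct)  OK
3) min(14, 11) = 11, not 8  FAIL
4) P + V = 15 + 2 = 17, not 18  FAIL
5) abs(13 - 14) = 1; 1 ≤ 1  OK
6) P = 15, U = 13; 15 ≥ 13  OK
7) 4Q - 2R = 4(18) - 2(11) = 50  OK
8) U = 13, P = 15; 13 ≤ 15 (want >)  FAIL
9) U = 13, W = 14; 13 ≤ 14  OK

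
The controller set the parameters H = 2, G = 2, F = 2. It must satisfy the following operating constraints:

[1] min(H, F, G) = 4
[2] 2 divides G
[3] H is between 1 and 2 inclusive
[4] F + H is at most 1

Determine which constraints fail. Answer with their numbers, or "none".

Constraints 1, 4 are violated.

[1] min(2, 2, 2) = 2, not 4 — violated.
[2] 2 / 2 = 1, so 2 divides 2 — OK.
[3] H = 2 lies in [1, 2] — OK.
[4] F + H = 2 + 2 = 4; 4 > 1, bound 1 not met — violated.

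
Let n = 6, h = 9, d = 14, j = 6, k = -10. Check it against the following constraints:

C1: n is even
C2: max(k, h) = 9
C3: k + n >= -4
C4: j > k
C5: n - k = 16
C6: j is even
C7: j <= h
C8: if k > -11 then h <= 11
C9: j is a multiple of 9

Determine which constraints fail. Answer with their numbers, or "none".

C1: n = 6 is even — satisfied.
C2: max(-10, 9) = 9 — satisfied.
C3: k + n = -10 + 6 = -4; -4 ≥ -4 — satisfied.
C4: j = 6, k = -10; 6 > -10 — satisfied.
C5: n - k = 6 - (-10) = 16 — satisfied.
C6: j = 6 is even — satisfied.
C7: j = 6, h = 9; 6 ≤ 9 — satisfied.
C8: k = -10 > -11, so we need h ≤ 11; h = 9 ≤ 11 — satisfied.
C9: 6 = 9*0 + 6, so 9 does not divide 6 — violated.

Constraint 9 is violated.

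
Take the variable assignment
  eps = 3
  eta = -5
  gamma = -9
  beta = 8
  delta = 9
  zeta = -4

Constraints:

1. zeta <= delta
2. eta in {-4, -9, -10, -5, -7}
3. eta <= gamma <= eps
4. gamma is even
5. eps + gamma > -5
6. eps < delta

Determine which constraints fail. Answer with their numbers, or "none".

1. zeta = -4, delta = 9; -4 ≤ 9 — holds.
2. eta = -5 is in {-4, -9, -10, -5, -7} — holds.
3. values -5, -9, 3; eta = -5 is not <= gamma = -9 — fails.
4. gamma = -9 is odd — fails.
5. eps + gamma = 3 + (-9) = -6; -6 ≤ -5, bound -5 not met — fails.
6. eps = 3, delta = 9; 3 < 9 — holds.

Constraints 3, 4, 5 do not hold.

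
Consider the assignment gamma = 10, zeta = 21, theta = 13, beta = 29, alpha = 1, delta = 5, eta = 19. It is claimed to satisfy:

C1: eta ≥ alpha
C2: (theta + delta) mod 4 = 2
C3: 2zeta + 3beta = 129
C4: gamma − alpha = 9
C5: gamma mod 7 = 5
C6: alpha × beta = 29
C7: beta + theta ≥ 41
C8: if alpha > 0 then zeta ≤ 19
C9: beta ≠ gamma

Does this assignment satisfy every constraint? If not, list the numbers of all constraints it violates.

C1: eta = 19, alpha = 1; 19 ≥ 1  true
C2: theta + delta = 18; 18 mod 4 = 2  true
C3: 2zeta + 3beta = 2(21) + 3(29) = 129  true
C4: gamma − alpha = 10 − 1 = 9  true
C5: 10 mod 7 = 3, not 5  false
C6: alpha × beta = 1 × 29 = 29  true
C7: beta + theta = 29 + 13 = 42; 42 ≥ 41  true
C8: alpha = 1 > 0, so we need zeta ≤ 19; but zeta = 21 > 19  false
C9: beta = 29, gamma = 10; distinct  true

Violated: 5, 8.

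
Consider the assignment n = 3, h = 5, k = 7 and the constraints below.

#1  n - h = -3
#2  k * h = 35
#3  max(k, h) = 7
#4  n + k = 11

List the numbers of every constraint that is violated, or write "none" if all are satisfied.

Constraints 1 and 4 are violated.

#1 n - h = 3 - 5 = -2, not -3  ✗
#2 k * h = 7 * 5 = 35  ✓
#3 max(7, 5) = 7  ✓
#4 n + k = 3 + 7 = 10, not 11  ✗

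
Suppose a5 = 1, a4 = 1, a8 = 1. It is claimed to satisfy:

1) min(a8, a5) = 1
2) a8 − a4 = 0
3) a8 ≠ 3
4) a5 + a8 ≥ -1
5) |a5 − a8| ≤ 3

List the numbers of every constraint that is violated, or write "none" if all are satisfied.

The assignment satisfies every constraint.

1) min(1, 1) = 1 — holds.
2) a8 − a4 = 1 − 1 = 0 — holds.
3) a8 = 1, and 1 ≠ 3 — holds.
4) a5 + a8 = 1 + 1 = 2; 2 ≥ -1 — holds.
5) |1 − 1| = 0; 0 ≤ 3 — holds.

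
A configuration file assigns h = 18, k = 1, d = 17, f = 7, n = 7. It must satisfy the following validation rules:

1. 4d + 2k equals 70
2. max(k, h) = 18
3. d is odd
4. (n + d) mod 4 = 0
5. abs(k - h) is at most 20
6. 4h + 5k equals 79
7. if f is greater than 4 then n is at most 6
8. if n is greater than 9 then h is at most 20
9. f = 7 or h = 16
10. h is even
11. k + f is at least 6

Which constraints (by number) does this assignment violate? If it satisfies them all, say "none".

1. 4d + 2k = 4(17) + 2(1) = 70 — holds.
2. max(1, 18) = 18 — holds.
3. d = 17 is odd — holds.
4. n + d = 24; 24 mod 4 = 0 — holds.
5. abs(1 - 18) = 17; 17 ≤ 20 — holds.
6. 4h + 5k = 4(18) + 5(1) = 77, not 79 — fails.
7. f = 7 > 4, so we need n ≤ 6; but n = 7 > 6 — fails.
8. n = 7, not > 9; antecedent false, conditional vacuously true — holds.
9. f = 7 = 7 (first disjunct) — holds.
10. h = 18 is even — holds.
11. k + f = 1 + 7 = 8; 8 ≥ 6 — holds.

The assignment fails constraints 6 and 7.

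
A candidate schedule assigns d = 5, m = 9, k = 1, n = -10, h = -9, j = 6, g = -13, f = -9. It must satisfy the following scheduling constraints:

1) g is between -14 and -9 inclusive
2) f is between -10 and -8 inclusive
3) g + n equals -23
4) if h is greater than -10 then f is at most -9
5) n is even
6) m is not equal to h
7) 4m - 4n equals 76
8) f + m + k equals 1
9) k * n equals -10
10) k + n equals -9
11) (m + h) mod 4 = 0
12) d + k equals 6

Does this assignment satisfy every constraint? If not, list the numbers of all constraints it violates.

1) g = -13 lies in [-14, -9]  yes
2) f = -9 lies in [-10, -8]  yes
3) g + n = -13 + (-10) = -23  yes
4) h = -9 > -10, so we need f ≤ -9; f = -9 ≤ -9  yes
5) n = -10 is even  yes
6) m = 9, h = -9; distinct  yes
7) 4m - 4n = 4(9) - 4(-10) = 76  yes
8) f + m + k = -9 + 9 + 1 = 1  yes
9) k * n = 1 * (-10) = -10  yes
10) k + n = 1 + (-10) = -9  yes
11) m + h = 0; 0 mod 4 = 0  yes
12) d + k = 5 + 1 = 6  yes

The assignment satisfies every constraint.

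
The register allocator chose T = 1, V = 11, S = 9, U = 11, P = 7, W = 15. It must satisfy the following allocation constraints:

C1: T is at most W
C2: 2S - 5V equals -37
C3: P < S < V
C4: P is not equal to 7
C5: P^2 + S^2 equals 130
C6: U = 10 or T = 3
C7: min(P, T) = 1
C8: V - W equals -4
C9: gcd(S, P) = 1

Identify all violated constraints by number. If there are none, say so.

The assignment fails constraints 4 and 6.

C1: T = 1, W = 15; 1 ≤ 15  yes
C2: 2S - 5V = 2(9) - 5(11) = -37  yes
C3: values 7 < 9 < 11  yes
C4: P = 7, but 7 is required to differ  no
C5: P^2 + S^2 = 7^2 + 9^2 = 49 + 81 = 130  yes
C6: U = 11 ≠ 10 and T = 1 ≠ 3; both disjuncts false  no
C7: min(7, 1) = 1  yes
C8: V - W = 11 - 15 = -4  yes
C9: gcd(9, 7) = 1  yes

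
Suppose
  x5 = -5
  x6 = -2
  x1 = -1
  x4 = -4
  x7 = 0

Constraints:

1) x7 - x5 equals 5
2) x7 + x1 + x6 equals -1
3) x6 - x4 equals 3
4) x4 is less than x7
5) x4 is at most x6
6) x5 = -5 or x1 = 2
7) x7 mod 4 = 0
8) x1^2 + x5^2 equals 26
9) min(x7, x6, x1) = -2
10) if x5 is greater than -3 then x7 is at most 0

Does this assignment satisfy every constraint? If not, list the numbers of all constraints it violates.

1) x7 - x5 = 0 - (-5) = 5  true
2) x7 + x1 + x6 = 0 + (-1) + (-2) = -3, not -1  false
3) x6 - x4 = -2 - (-4) = 2, not 3  false
4) x4 = -4, x7 = 0; -4 < 0  true
5) x4 = -4, x6 = -2; -4 ≤ -2  true
6) x5 = -5 = -5 (first disjunct)  true
7) 0 mod 4 = 0  true
8) x1^2 + x5^2 = (-1)^2 + (-5)^2 = 1 + 25 = 26  true
9) min(0, -2, -1) = -2  true
10) x5 = -5, not > -3; antecedent false, conditional vacuously true  true

The assignment fails constraints 2 and 3.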